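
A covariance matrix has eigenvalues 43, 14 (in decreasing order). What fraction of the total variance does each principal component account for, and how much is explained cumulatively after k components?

Step 1 — total variance = trace(Sigma) = Σ λ_i = 43 + 14 = 57.

Step 2 — fraction explained by component i = λ_i / Σ λ:
  PC1: 43/57 = 0.7544
  PC2: 14/57 = 0.2456

Step 3 — cumulative fraction after k components = (λ_1 + ... + λ_k) / Σ λ:
  k = 1: 43/57 = 0.7544
  k = 2: (43 + 14)/57 = 57/57 = 1

Summary (fraction, with percent):

explained: PC1 0.7544 (75.44%), PC2 0.2456 (24.56%);  cumulative: 0.7544, 1


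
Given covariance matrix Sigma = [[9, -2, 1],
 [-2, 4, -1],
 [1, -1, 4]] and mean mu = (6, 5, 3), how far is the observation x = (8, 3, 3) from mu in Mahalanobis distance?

Step 1 — centre the observation: (x - mu) = (2, -2, 0).

Step 2 — invert Sigma (cofactor / det for 3×3, or solve directly):
  Sigma^{-1} = [[0.1261, 0.0588, -0.0168],
 [0.0588, 0.2941, 0.0588],
 [-0.0168, 0.0588, 0.2689]].

Step 3 — form the quadratic (x - mu)^T · Sigma^{-1} · (x - mu):
  Sigma^{-1} · (x - mu) = (0.1345, -0.4706, -0.1513).
  (x - mu)^T · [Sigma^{-1} · (x - mu)] = (2)·(0.1345) + (-2)·(-0.4706) + (0)·(-0.1513) = 1.2101.

Step 4 — take square root: d = √(1.2101) ≈ 1.1.

d(x, mu) = √(1.2101) ≈ 1.1


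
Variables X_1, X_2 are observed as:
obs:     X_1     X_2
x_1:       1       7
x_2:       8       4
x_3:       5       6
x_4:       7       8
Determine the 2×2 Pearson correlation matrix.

Step 1 — column means:
  mean(X_1) = (1 + 8 + 5 + 7) / 4 = 21/4 = 5.25
  mean(X_2) = (7 + 4 + 6 + 8) / 4 = 25/4 = 6.25

Step 2 — sample variances and covariances s[i,j] = (1/(n-1)) · Σ_k (x_{k,i} - mean_i) · (x_{k,j} - mean_j), with n-1 = 3:
  s[X_1,X_1] = ((-4.25)·(-4.25) + (2.75)·(2.75) + (-0.25)·(-0.25) + (1.75)·(1.75)) / 3 = 28.75/3 = 9.5833
  s[X_1,X_2] = ((-4.25)·(0.75) + (2.75)·(-2.25) + (-0.25)·(-0.25) + (1.75)·(1.75)) / 3 = -6.25/3 = -2.0833
  s[X_2,X_2] = ((0.75)·(0.75) + (-2.25)·(-2.25) + (-0.25)·(-0.25) + (1.75)·(1.75)) / 3 = 8.75/3 = 2.9167
  Sample standard deviations s_i = √(s[i,i]):
  s(X_1) = √(9.5833) = 3.0957
  s(X_2) = √(2.9167) = 1.7078

Step 3 — r_{ij} = s_{ij} / (s_i · s_j):
  r[X_1,X_1] = 1 (diagonal).
  r[X_1,X_2] = -2.0833 / (3.0957 · 1.7078) = -2.0833 / 5.2869 = -0.3941
  r[X_2,X_2] = 1 (diagonal).

R is symmetric with unit diagonal. Assembling:

R = [[1, -0.3941],
 [-0.3941, 1]]


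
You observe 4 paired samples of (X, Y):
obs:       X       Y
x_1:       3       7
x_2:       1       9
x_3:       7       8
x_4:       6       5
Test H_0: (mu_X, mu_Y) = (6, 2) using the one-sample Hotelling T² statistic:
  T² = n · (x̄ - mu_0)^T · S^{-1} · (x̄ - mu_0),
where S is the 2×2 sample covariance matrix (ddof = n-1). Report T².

Step 1 — sample mean vector:
  mean(X) = (3 + 1 + 7 + 6) / 4 = 17/4 = 4.25
  mean(Y) = (7 + 9 + 8 + 5) / 4 = 29/4 = 7.25
  x̄ = (4.25, 7.25),  deviation x̄ - mu_0 = (4.25, 7.25) - (6, 2) = (-1.75, 5.25).

Step 2 — sample covariance matrix, S[i,j] = (1/(n-1)) · Σ_k (x_{k,i} - mean_i) · (x_{k,j} - mean_j), divisor n-1 = 3:
  S[X,X] = ((-1.25)·(-1.25) + (-3.25)·(-3.25) + (2.75)·(2.75) + (1.75)·(1.75)) / 3 = 22.75/3 = 7.5833
  S[X,Y] = ((-1.25)·(-0.25) + (-3.25)·(1.75) + (2.75)·(0.75) + (1.75)·(-2.25)) / 3 = -7.25/3 = -2.4167
  S[Y,Y] = ((-0.25)·(-0.25) + (1.75)·(1.75) + (0.75)·(0.75) + (-2.25)·(-2.25)) / 3 = 8.75/3 = 2.9167
  S = [[7.5833, -2.4167],
 [-2.4167, 2.9167]].

Step 3 — invert S. det(S) = 7.5833·2.9167 - (-2.4167)² = 16.2778.
  S^{-1} = (1/det) · [[d, -b], [-b, a]] = [[0.1792, 0.1485],
 [0.1485, 0.4659]].

Step 4 — quadratic form (x̄ - mu_0)^T · S^{-1} · (x̄ - mu_0):
  S^{-1} · (x̄ - mu_0) = (0.4659, 2.186),
  (x̄ - mu_0)^T · [...] = (-1.75)·(0.4659) + (5.25)·(2.186) = 10.6613.

Step 5 — scale by n: T² = 4 · 10.6613 = 42.6451.

T² ≈ 42.6451


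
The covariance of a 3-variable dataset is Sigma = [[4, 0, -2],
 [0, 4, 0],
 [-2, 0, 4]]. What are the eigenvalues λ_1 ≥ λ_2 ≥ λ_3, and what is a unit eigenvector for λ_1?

Step 1 — characteristic polynomial p(λ) = det(λI - Sigma) = λ³ - tr·λ² + c_1·λ - det, where tr = trace, c_1 = sum of the principal 2×2 minors, det = det(Sigma):
  tr = 4 + 4 + 4 = 12,
  c_1 = (4·4 - (0)²) + (4·4 - (-2)²) + (4·4 - (0)²) = 16 + 12 + 16 = 44,
  det = 4·(4·4 - (0)²) - (0)·((0)·4 - (0)·(-2)) + (-2)·((0)·(0) - 4·(-2)) = 4·(16) - (0)·(0) + (-2)·(8) = 48.
  So p(λ) = λ³ - 12λ² + 44λ - 48.
Step 2 — look for an integer root (rational root theorem: any rational root is an integer divisor of 48). Testing λ = 2:
  p(2) = 8 - 48 + 88 - 48 = 0  ✓
  Dividing out (λ - 2): p(λ) = (λ - 2)(λ² - 10λ + 24).
Step 3 — remaining eigenvalues from the quadratic λ² - 10λ + 24 = 0:
  Δ = 10² - 4·24 = 100 - 96 = 4,  λ = (10 ± √4)/2 = (10 ± 2)/2 = 6 or 4.
  Sorted: λ_1 = 6,  λ_2 = 4,  λ_3 = 2  (check: sum = 12 = tr ✓).

Step 4 — unit eigenvector for λ_1 = 6: v spans the null space of (Sigma - λ_1 I), whose rows are
  r_1 = (-2, 0, -2),  r_2 = (0, -2, 0),  r_3 = (-2, 0, -2).
  v is orthogonal to every row, so take v ∝ r_1 × r_2 = ((0)·(0) - (-2)·(-2), (-2)·(0) - (-2)·(0), (-2)·(-2) - (0)·(0)) = (-4, 0, 4).
  Rescale (divide by 4; multiply by -1 so the first nonzero entry is positive): u = (1, 0, -1).
  ||u|| = √((1)² + (0)² + (-1)²) = √(2) ≈ 1.4142,  v_1 = u/||u|| ≈ (0.7071, 0, -0.7071) (||v_1|| = 1).

λ_1 = 6,  λ_2 = 4,  λ_3 = 2;  v_1 ≈ (0.7071, 0, -0.7071)


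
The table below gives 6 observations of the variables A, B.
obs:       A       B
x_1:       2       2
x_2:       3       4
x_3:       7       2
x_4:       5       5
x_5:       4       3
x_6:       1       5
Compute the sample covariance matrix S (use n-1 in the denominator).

Step 1 — column means:
  mean(A) = (2 + 3 + 7 + 5 + 4 + 1) / 6 = 22/6 = 3.6667
  mean(B) = (2 + 4 + 2 + 5 + 3 + 5) / 6 = 21/6 = 3.5

Step 2 — sample covariance S[i,j] = (1/(n-1)) · Σ_k (x_{k,i} - mean_i) · (x_{k,j} - mean_j), with n-1 = 5.
  S[A,A] = ((-1.6667)·(-1.6667) + (-0.6667)·(-0.6667) + (3.3333)·(3.3333) + (1.3333)·(1.3333) + (0.3333)·(0.3333) + (-2.6667)·(-2.6667)) / 5 = 23.3333/5 = 4.6667
  S[A,B] = ((-1.6667)·(-1.5) + (-0.6667)·(0.5) + (3.3333)·(-1.5) + (1.3333)·(1.5) + (0.3333)·(-0.5) + (-2.6667)·(1.5)) / 5 = -5/5 = -1
  S[B,B] = ((-1.5)·(-1.5) + (0.5)·(0.5) + (-1.5)·(-1.5) + (1.5)·(1.5) + (-0.5)·(-0.5) + (1.5)·(1.5)) / 5 = 9.5/5 = 1.9

S is symmetric (S[j,i] = S[i,j]). Assembling:

S = [[4.6667, -1],
 [-1, 1.9]]


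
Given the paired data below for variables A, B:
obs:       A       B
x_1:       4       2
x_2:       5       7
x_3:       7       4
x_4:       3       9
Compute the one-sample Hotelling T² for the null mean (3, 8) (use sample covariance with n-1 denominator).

Step 1 — sample mean vector:
  mean(A) = (4 + 5 + 7 + 3) / 4 = 19/4 = 4.75
  mean(B) = (2 + 7 + 4 + 9) / 4 = 22/4 = 5.5
  x̄ = (4.75, 5.5),  deviation x̄ - mu_0 = (4.75, 5.5) - (3, 8) = (1.75, -2.5).

Step 2 — sample covariance matrix, S[i,j] = (1/(n-1)) · Σ_k (x_{k,i} - mean_i) · (x_{k,j} - mean_j), divisor n-1 = 3:
  S[A,A] = ((-0.75)·(-0.75) + (0.25)·(0.25) + (2.25)·(2.25) + (-1.75)·(-1.75)) / 3 = 8.75/3 = 2.9167
  S[A,B] = ((-0.75)·(-3.5) + (0.25)·(1.5) + (2.25)·(-1.5) + (-1.75)·(3.5)) / 3 = -6.5/3 = -2.1667
  S[B,B] = ((-3.5)·(-3.5) + (1.5)·(1.5) + (-1.5)·(-1.5) + (3.5)·(3.5)) / 3 = 29/3 = 9.6667
  S = [[2.9167, -2.1667],
 [-2.1667, 9.6667]].

Step 3 — invert S. det(S) = 2.9167·9.6667 - (-2.1667)² = 23.5.
  S^{-1} = (1/det) · [[d, -b], [-b, a]] = [[0.4113, 0.0922],
 [0.0922, 0.1241]].

Step 4 — quadratic form (x̄ - mu_0)^T · S^{-1} · (x̄ - mu_0):
  S^{-1} · (x̄ - mu_0) = (0.4894, -0.1489),
  (x̄ - mu_0)^T · [...] = (1.75)·(0.4894) + (-2.5)·(-0.1489) = 1.2287.

Step 5 — scale by n: T² = 4 · 1.2287 = 4.9149.

T² ≈ 4.9149


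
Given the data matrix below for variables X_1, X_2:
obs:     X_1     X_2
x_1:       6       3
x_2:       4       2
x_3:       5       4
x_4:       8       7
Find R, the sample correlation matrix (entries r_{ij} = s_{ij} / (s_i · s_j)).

Step 1 — column means:
  mean(X_1) = (6 + 4 + 5 + 8) / 4 = 23/4 = 5.75
  mean(X_2) = (3 + 2 + 4 + 7) / 4 = 16/4 = 4

Step 2 — sample variances and covariances s[i,j] = (1/(n-1)) · Σ_k (x_{k,i} - mean_i) · (x_{k,j} - mean_j), with n-1 = 3:
  s[X_1,X_1] = ((0.25)·(0.25) + (-1.75)·(-1.75) + (-0.75)·(-0.75) + (2.25)·(2.25)) / 3 = 8.75/3 = 2.9167
  s[X_1,X_2] = ((0.25)·(-1) + (-1.75)·(-2) + (-0.75)·(0) + (2.25)·(3)) / 3 = 10/3 = 3.3333
  s[X_2,X_2] = ((-1)·(-1) + (-2)·(-2) + (0)·(0) + (3)·(3)) / 3 = 14/3 = 4.6667
  Sample standard deviations s_i = √(s[i,i]):
  s(X_1) = √(2.9167) = 1.7078
  s(X_2) = √(4.6667) = 2.1602

Step 3 — r_{ij} = s_{ij} / (s_i · s_j):
  r[X_1,X_1] = 1 (diagonal).
  r[X_1,X_2] = 3.3333 / (1.7078 · 2.1602) = 3.3333 / 3.6893 = 0.9035
  r[X_2,X_2] = 1 (diagonal).

R is symmetric with unit diagonal. Assembling:

R = [[1, 0.9035],
 [0.9035, 1]]


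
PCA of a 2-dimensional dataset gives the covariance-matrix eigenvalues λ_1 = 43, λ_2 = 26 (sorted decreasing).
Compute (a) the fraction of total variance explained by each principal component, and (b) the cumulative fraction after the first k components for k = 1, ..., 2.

Step 1 — total variance = trace(Sigma) = Σ λ_i = 43 + 26 = 69.

Step 2 — fraction explained by component i = λ_i / Σ λ:
  PC1: 43/69 = 0.6232
  PC2: 26/69 = 0.3768

Step 3 — cumulative fraction after k components = (λ_1 + ... + λ_k) / Σ λ:
  k = 1: 43/69 = 0.6232
  k = 2: (43 + 26)/69 = 69/69 = 1

Summary (fraction, with percent):

explained: PC1 0.6232 (62.32%), PC2 0.3768 (37.68%);  cumulative: 0.6232, 1


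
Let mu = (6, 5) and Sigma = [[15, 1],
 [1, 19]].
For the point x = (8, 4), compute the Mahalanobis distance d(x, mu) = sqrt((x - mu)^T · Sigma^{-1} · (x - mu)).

Step 1 — centre the observation: (x - mu) = (2, -1).

Step 2 — invert Sigma. det(Sigma) = 15·19 - (1)² = 284.
  Sigma^{-1} = (1/det) · [[d, -b], [-b, a]] = [[0.0669, -0.0035],
 [-0.0035, 0.0528]].

Step 3 — form the quadratic (x - mu)^T · Sigma^{-1} · (x - mu):
  Sigma^{-1} · (x - mu) = (0.1373, -0.0599).
  (x - mu)^T · [Sigma^{-1} · (x - mu)] = (2)·(0.1373) + (-1)·(-0.0599) = 0.3345.

Step 4 — take square root: d = √(0.3345) ≈ 0.5784.

d(x, mu) = √(0.3345) ≈ 0.5784


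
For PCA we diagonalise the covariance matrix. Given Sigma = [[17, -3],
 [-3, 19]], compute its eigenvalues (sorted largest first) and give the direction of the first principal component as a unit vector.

Step 1 — characteristic polynomial of 2×2 Sigma:
  det(Sigma - λI) = λ² - trace · λ + det = 0.
  trace = 17 + 19 = 36, det = 17·19 - (-3)² = 314.
Step 2 — discriminant:
  Δ = trace² - 4·det = 1296 - 1256 = 40.
Step 3 — eigenvalues:
  λ = (trace ± √Δ)/2 = (36 ± 6.3246)/2,
  λ_1 = 21.1623,  λ_2 = 14.8377.

Step 4 — unit eigenvector for λ_1: solve (Sigma - λ_1 I)v = 0. First row:
  (17 - 21.1623)·v_x + (-3)·v_y = 0, i.e. (-4.1623)·v_x + (-3)·v_y = 0,
  so v ∝ (b, λ_1 - a) = (-3, 4.1623); multiply by -1 so the first entry is positive: u = (3, -4.1623).
  ||u|| = √((3)² + (-4.1623)²) = √(26.3246) ≈ 5.1307,
  v_1 = u/||u|| ≈ (0.5847, -0.8112) (||v_1|| = 1).

λ_1 = 21.1623,  λ_2 = 14.8377;  v_1 ≈ (0.5847, -0.8112)


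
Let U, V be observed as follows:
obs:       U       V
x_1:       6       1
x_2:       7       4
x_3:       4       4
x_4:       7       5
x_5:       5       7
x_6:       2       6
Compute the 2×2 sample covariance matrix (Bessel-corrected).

Step 1 — column means:
  mean(U) = (6 + 7 + 4 + 7 + 5 + 2) / 6 = 31/6 = 5.1667
  mean(V) = (1 + 4 + 4 + 5 + 7 + 6) / 6 = 27/6 = 4.5

Step 2 — sample covariance S[i,j] = (1/(n-1)) · Σ_k (x_{k,i} - mean_i) · (x_{k,j} - mean_j), with n-1 = 5.
  S[U,U] = ((0.8333)·(0.8333) + (1.8333)·(1.8333) + (-1.1667)·(-1.1667) + (1.8333)·(1.8333) + (-0.1667)·(-0.1667) + (-3.1667)·(-3.1667)) / 5 = 18.8333/5 = 3.7667
  S[U,V] = ((0.8333)·(-3.5) + (1.8333)·(-0.5) + (-1.1667)·(-0.5) + (1.8333)·(0.5) + (-0.1667)·(2.5) + (-3.1667)·(1.5)) / 5 = -7.5/5 = -1.5
  S[V,V] = ((-3.5)·(-3.5) + (-0.5)·(-0.5) + (-0.5)·(-0.5) + (0.5)·(0.5) + (2.5)·(2.5) + (1.5)·(1.5)) / 5 = 21.5/5 = 4.3

S is symmetric (S[j,i] = S[i,j]). Assembling:

S = [[3.7667, -1.5],
 [-1.5, 4.3]]


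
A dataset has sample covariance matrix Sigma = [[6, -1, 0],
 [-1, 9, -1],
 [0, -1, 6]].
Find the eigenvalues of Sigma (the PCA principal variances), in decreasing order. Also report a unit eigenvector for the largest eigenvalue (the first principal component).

Step 1 — characteristic polynomial p(λ) = det(λI - Sigma) = λ³ - tr·λ² + c_1·λ - det, where tr = trace, c_1 = sum of the principal 2×2 minors, det = det(Sigma):
  tr = 6 + 9 + 6 = 21,
  c_1 = (6·9 - (-1)²) + (6·6 - (0)²) + (9·6 - (-1)²) = 53 + 36 + 53 = 142,
  det = 6·(9·6 - (-1)²) - (-1)·((-1)·6 - (-1)·(0)) + (0)·((-1)·(-1) - 9·(0)) = 6·(53) - (-1)·(-6) + (0)·(1) = 312.
  So p(λ) = λ³ - 21λ² + 142λ - 312.
Step 2 — look for an integer root (rational root theorem: any rational root is an integer divisor of 312). Testing λ = 6:
  p(6) = 216 - 756 + 852 - 312 = 0  ✓
  Dividing out (λ - 6): p(λ) = (λ - 6)(λ² - 15λ + 52).
Step 3 — remaining eigenvalues from the quadratic λ² - 15λ + 52 = 0:
  Δ = 15² - 4·52 = 225 - 208 = 17,  λ = (15 ± √17)/2 = (15 ± 4.1231)/2 ≈ 9.5616 or 5.4384.
  Sorted: λ_1 = 9.5616,  λ_2 = 6,  λ_3 = 5.4384  (check: sum = 21 = tr ✓).

Step 4 — unit eigenvector for λ_1 ≈ 9.5616: v spans the null space of (Sigma - λ_1 I), whose rows are
  r_1 = (-3.5616, -1, 0),  r_2 = (-1, -0.5616, -1),  r_3 = (0, -1, -3.5616).
  v is orthogonal to every row, so take v ∝ r_1 × r_2 = ((-1)·(-1) - (0)·(-0.5616), (0)·(-1) - (-3.5616)·(-1), (-3.5616)·(-0.5616) - (-1)·(-1)) ≈ (1, -3.5616, 1).
  Let u = (1, -3.5616, 1).
  ||u|| = √((1)² + (-3.5616)² + (1)²) = √(14.6847) ≈ 3.8321,  v_1 = u/||u|| ≈ (0.261, -0.9294, 0.261) (||v_1|| = 1).

λ_1 = 9.5616,  λ_2 = 6,  λ_3 = 5.4384;  v_1 ≈ (0.261, -0.9294, 0.261)


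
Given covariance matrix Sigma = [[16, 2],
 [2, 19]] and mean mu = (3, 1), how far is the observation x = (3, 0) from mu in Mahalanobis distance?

Step 1 — centre the observation: (x - mu) = (0, -1).

Step 2 — invert Sigma. det(Sigma) = 16·19 - (2)² = 300.
  Sigma^{-1} = (1/det) · [[d, -b], [-b, a]] = [[0.0633, -0.0067],
 [-0.0067, 0.0533]].

Step 3 — form the quadratic (x - mu)^T · Sigma^{-1} · (x - mu):
  Sigma^{-1} · (x - mu) = (0.0067, -0.0533).
  (x - mu)^T · [Sigma^{-1} · (x - mu)] = (0)·(0.0067) + (-1)·(-0.0533) = 0.0533.

Step 4 — take square root: d = √(0.0533) ≈ 0.2309.

d(x, mu) = √(0.0533) ≈ 0.2309


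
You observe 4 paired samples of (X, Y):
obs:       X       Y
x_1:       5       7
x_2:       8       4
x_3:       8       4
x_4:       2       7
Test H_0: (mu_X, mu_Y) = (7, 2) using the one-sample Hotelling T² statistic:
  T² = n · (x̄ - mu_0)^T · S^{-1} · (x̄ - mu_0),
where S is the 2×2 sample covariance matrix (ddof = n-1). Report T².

Step 1 — sample mean vector:
  mean(X) = (5 + 8 + 8 + 2) / 4 = 23/4 = 5.75
  mean(Y) = (7 + 4 + 4 + 7) / 4 = 22/4 = 5.5
  x̄ = (5.75, 5.5),  deviation x̄ - mu_0 = (5.75, 5.5) - (7, 2) = (-1.25, 3.5).

Step 2 — sample covariance matrix, S[i,j] = (1/(n-1)) · Σ_k (x_{k,i} - mean_i) · (x_{k,j} - mean_j), divisor n-1 = 3:
  S[X,X] = ((-0.75)·(-0.75) + (2.25)·(2.25) + (2.25)·(2.25) + (-3.75)·(-3.75)) / 3 = 24.75/3 = 8.25
  S[X,Y] = ((-0.75)·(1.5) + (2.25)·(-1.5) + (2.25)·(-1.5) + (-3.75)·(1.5)) / 3 = -13.5/3 = -4.5
  S[Y,Y] = ((1.5)·(1.5) + (-1.5)·(-1.5) + (-1.5)·(-1.5) + (1.5)·(1.5)) / 3 = 9/3 = 3
  S = [[8.25, -4.5],
 [-4.5, 3]].

Step 3 — invert S. det(S) = 8.25·3 - (-4.5)² = 4.5.
  S^{-1} = (1/det) · [[d, -b], [-b, a]] = [[0.6667, 1],
 [1, 1.8333]].

Step 4 — quadratic form (x̄ - mu_0)^T · S^{-1} · (x̄ - mu_0):
  S^{-1} · (x̄ - mu_0) = (2.6667, 5.1667),
  (x̄ - mu_0)^T · [...] = (-1.25)·(2.6667) + (3.5)·(5.1667) = 14.75.

Step 5 — scale by n: T² = 4 · 14.75 = 59.

T² ≈ 59


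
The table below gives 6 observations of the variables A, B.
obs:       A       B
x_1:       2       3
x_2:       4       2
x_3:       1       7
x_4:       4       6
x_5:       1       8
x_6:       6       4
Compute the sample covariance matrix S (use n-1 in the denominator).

Step 1 — column means:
  mean(A) = (2 + 4 + 1 + 4 + 1 + 6) / 6 = 18/6 = 3
  mean(B) = (3 + 2 + 7 + 6 + 8 + 4) / 6 = 30/6 = 5

Step 2 — sample covariance S[i,j] = (1/(n-1)) · Σ_k (x_{k,i} - mean_i) · (x_{k,j} - mean_j), with n-1 = 5.
  S[A,A] = ((-1)·(-1) + (1)·(1) + (-2)·(-2) + (1)·(1) + (-2)·(-2) + (3)·(3)) / 5 = 20/5 = 4
  S[A,B] = ((-1)·(-2) + (1)·(-3) + (-2)·(2) + (1)·(1) + (-2)·(3) + (3)·(-1)) / 5 = -13/5 = -2.6
  S[B,B] = ((-2)·(-2) + (-3)·(-3) + (2)·(2) + (1)·(1) + (3)·(3) + (-1)·(-1)) / 5 = 28/5 = 5.6

S is symmetric (S[j,i] = S[i,j]). Assembling:

S = [[4, -2.6],
 [-2.6, 5.6]]


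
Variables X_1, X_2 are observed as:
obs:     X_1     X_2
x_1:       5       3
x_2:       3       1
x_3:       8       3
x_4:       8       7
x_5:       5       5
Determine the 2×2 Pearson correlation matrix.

Step 1 — column means:
  mean(X_1) = (5 + 3 + 8 + 8 + 5) / 5 = 29/5 = 5.8
  mean(X_2) = (3 + 1 + 3 + 7 + 5) / 5 = 19/5 = 3.8

Step 2 — sample variances and covariances s[i,j] = (1/(n-1)) · Σ_k (x_{k,i} - mean_i) · (x_{k,j} - mean_j), with n-1 = 4:
  s[X_1,X_1] = ((-0.8)·(-0.8) + (-2.8)·(-2.8) + (2.2)·(2.2) + (2.2)·(2.2) + (-0.8)·(-0.8)) / 4 = 18.8/4 = 4.7
  s[X_1,X_2] = ((-0.8)·(-0.8) + (-2.8)·(-2.8) + (2.2)·(-0.8) + (2.2)·(3.2) + (-0.8)·(1.2)) / 4 = 12.8/4 = 3.2
  s[X_2,X_2] = ((-0.8)·(-0.8) + (-2.8)·(-2.8) + (-0.8)·(-0.8) + (3.2)·(3.2) + (1.2)·(1.2)) / 4 = 20.8/4 = 5.2
  Sample standard deviations s_i = √(s[i,i]):
  s(X_1) = √(4.7) = 2.1679
  s(X_2) = √(5.2) = 2.2804

Step 3 — r_{ij} = s_{ij} / (s_i · s_j):
  r[X_1,X_1] = 1 (diagonal).
  r[X_1,X_2] = 3.2 / (2.1679 · 2.2804) = 3.2 / 4.9437 = 0.6473
  r[X_2,X_2] = 1 (diagonal).

R is symmetric with unit diagonal. Assembling:

R = [[1, 0.6473],
 [0.6473, 1]]


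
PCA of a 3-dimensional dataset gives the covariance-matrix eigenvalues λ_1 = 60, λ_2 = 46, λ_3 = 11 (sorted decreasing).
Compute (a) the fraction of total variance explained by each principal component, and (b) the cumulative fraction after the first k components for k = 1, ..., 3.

Step 1 — total variance = trace(Sigma) = Σ λ_i = 60 + 46 + 11 = 117.

Step 2 — fraction explained by component i = λ_i / Σ λ:
  PC1: 60/117 = 0.5128
  PC2: 46/117 = 0.3932
  PC3: 11/117 = 0.094

Step 3 — cumulative fraction after k components = (λ_1 + ... + λ_k) / Σ λ:
  k = 1: 60/117 = 0.5128
  k = 2: (60 + 46)/117 = 106/117 = 0.906
  k = 3: (60 + 46 + 11)/117 = 117/117 = 1

Summary (fraction, with percent):

explained: PC1 0.5128 (51.28%), PC2 0.3932 (39.32%), PC3 0.094 (9.4%);  cumulative: 0.5128, 0.906, 1


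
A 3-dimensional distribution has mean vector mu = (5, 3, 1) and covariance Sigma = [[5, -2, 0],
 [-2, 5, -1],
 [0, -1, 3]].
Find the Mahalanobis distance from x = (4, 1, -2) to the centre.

Step 1 — centre the observation: (x - mu) = (-1, -2, -3).

Step 2 — invert Sigma (cofactor / det for 3×3, or solve directly):
  Sigma^{-1} = [[0.2414, 0.1034, 0.0345],
 [0.1034, 0.2586, 0.0862],
 [0.0345, 0.0862, 0.3621]].

Step 3 — form the quadratic (x - mu)^T · Sigma^{-1} · (x - mu):
  Sigma^{-1} · (x - mu) = (-0.5517, -0.8793, -1.2931).
  (x - mu)^T · [Sigma^{-1} · (x - mu)] = (-1)·(-0.5517) + (-2)·(-0.8793) + (-3)·(-1.2931) = 6.1897.

Step 4 — take square root: d = √(6.1897) ≈ 2.4879.

d(x, mu) = √(6.1897) ≈ 2.4879


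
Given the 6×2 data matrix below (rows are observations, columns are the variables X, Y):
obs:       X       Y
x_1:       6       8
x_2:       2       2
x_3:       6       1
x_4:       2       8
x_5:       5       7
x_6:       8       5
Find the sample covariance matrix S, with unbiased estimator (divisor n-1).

Step 1 — column means:
  mean(X) = (6 + 2 + 6 + 2 + 5 + 8) / 6 = 29/6 = 4.8333
  mean(Y) = (8 + 2 + 1 + 8 + 7 + 5) / 6 = 31/6 = 5.1667

Step 2 — sample covariance S[i,j] = (1/(n-1)) · Σ_k (x_{k,i} - mean_i) · (x_{k,j} - mean_j), with n-1 = 5.
  S[X,X] = ((1.1667)·(1.1667) + (-2.8333)·(-2.8333) + (1.1667)·(1.1667) + (-2.8333)·(-2.8333) + (0.1667)·(0.1667) + (3.1667)·(3.1667)) / 5 = 28.8333/5 = 5.7667
  S[X,Y] = ((1.1667)·(2.8333) + (-2.8333)·(-3.1667) + (1.1667)·(-4.1667) + (-2.8333)·(2.8333) + (0.1667)·(1.8333) + (3.1667)·(-0.1667)) / 5 = -0.8333/5 = -0.1667
  S[Y,Y] = ((2.8333)·(2.8333) + (-3.1667)·(-3.1667) + (-4.1667)·(-4.1667) + (2.8333)·(2.8333) + (1.8333)·(1.8333) + (-0.1667)·(-0.1667)) / 5 = 46.8333/5 = 9.3667

S is symmetric (S[j,i] = S[i,j]). Assembling:

S = [[5.7667, -0.1667],
 [-0.1667, 9.3667]]


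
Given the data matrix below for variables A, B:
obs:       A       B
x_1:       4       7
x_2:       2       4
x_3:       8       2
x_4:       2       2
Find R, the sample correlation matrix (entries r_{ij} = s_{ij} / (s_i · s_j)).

Step 1 — column means:
  mean(A) = (4 + 2 + 8 + 2) / 4 = 16/4 = 4
  mean(B) = (7 + 4 + 2 + 2) / 4 = 15/4 = 3.75

Step 2 — sample variances and covariances s[i,j] = (1/(n-1)) · Σ_k (x_{k,i} - mean_i) · (x_{k,j} - mean_j), with n-1 = 3:
  s[A,A] = ((0)·(0) + (-2)·(-2) + (4)·(4) + (-2)·(-2)) / 3 = 24/3 = 8
  s[A,B] = ((0)·(3.25) + (-2)·(0.25) + (4)·(-1.75) + (-2)·(-1.75)) / 3 = -4/3 = -1.3333
  s[B,B] = ((3.25)·(3.25) + (0.25)·(0.25) + (-1.75)·(-1.75) + (-1.75)·(-1.75)) / 3 = 16.75/3 = 5.5833
  Sample standard deviations s_i = √(s[i,i]):
  s(A) = √(8) = 2.8284
  s(B) = √(5.5833) = 2.3629

Step 3 — r_{ij} = s_{ij} / (s_i · s_j):
  r[A,A] = 1 (diagonal).
  r[A,B] = -1.3333 / (2.8284 · 2.3629) = -1.3333 / 6.6833 = -0.1995
  r[B,B] = 1 (diagonal).

R is symmetric with unit diagonal. Assembling:

R = [[1, -0.1995],
 [-0.1995, 1]]


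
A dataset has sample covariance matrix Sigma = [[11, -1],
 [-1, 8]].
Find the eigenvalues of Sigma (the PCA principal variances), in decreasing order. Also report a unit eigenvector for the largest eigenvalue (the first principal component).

Step 1 — characteristic polynomial of 2×2 Sigma:
  det(Sigma - λI) = λ² - trace · λ + det = 0.
  trace = 11 + 8 = 19, det = 11·8 - (-1)² = 87.
Step 2 — discriminant:
  Δ = trace² - 4·det = 361 - 348 = 13.
Step 3 — eigenvalues:
  λ = (trace ± √Δ)/2 = (19 ± 3.6056)/2,
  λ_1 = 11.3028,  λ_2 = 7.6972.

Step 4 — unit eigenvector for λ_1: solve (Sigma - λ_1 I)v = 0. First row:
  (11 - 11.3028)·v_x + (-1)·v_y = 0, i.e. (-0.3028)·v_x + (-1)·v_y = 0,
  so v ∝ (b, λ_1 - a) = (-1, 0.3028); multiply by -1 so the first entry is positive: u = (1, -0.3028).
  ||u|| = √((1)² + (-0.3028)²) = √(1.0917) ≈ 1.0448,
  v_1 = u/||u|| ≈ (0.9571, -0.2898) (||v_1|| = 1).

λ_1 = 11.3028,  λ_2 = 7.6972;  v_1 ≈ (0.9571, -0.2898)


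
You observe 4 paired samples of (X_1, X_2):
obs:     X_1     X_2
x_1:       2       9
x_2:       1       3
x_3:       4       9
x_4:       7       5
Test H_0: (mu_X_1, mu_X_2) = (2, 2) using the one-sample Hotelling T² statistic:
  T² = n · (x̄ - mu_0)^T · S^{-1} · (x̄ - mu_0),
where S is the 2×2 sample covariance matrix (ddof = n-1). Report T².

Step 1 — sample mean vector:
  mean(X_1) = (2 + 1 + 4 + 7) / 4 = 14/4 = 3.5
  mean(X_2) = (9 + 3 + 9 + 5) / 4 = 26/4 = 6.5
  x̄ = (3.5, 6.5),  deviation x̄ - mu_0 = (3.5, 6.5) - (2, 2) = (1.5, 4.5).

Step 2 — sample covariance matrix, S[i,j] = (1/(n-1)) · Σ_k (x_{k,i} - mean_i) · (x_{k,j} - mean_j), divisor n-1 = 3:
  S[X_1,X_1] = ((-1.5)·(-1.5) + (-2.5)·(-2.5) + (0.5)·(0.5) + (3.5)·(3.5)) / 3 = 21/3 = 7
  S[X_1,X_2] = ((-1.5)·(2.5) + (-2.5)·(-3.5) + (0.5)·(2.5) + (3.5)·(-1.5)) / 3 = 1/3 = 0.3333
  S[X_2,X_2] = ((2.5)·(2.5) + (-3.5)·(-3.5) + (2.5)·(2.5) + (-1.5)·(-1.5)) / 3 = 27/3 = 9
  S = [[7, 0.3333],
 [0.3333, 9]].

Step 3 — invert S. det(S) = 7·9 - (0.3333)² = 62.8889.
  S^{-1} = (1/det) · [[d, -b], [-b, a]] = [[0.1431, -0.0053],
 [-0.0053, 0.1113]].

Step 4 — quadratic form (x̄ - mu_0)^T · S^{-1} · (x̄ - mu_0):
  S^{-1} · (x̄ - mu_0) = (0.1908, 0.4929),
  (x̄ - mu_0)^T · [...] = (1.5)·(0.1908) + (4.5)·(0.4929) = 2.5044.

Step 5 — scale by n: T² = 4 · 2.5044 = 10.0177.

T² ≈ 10.0177


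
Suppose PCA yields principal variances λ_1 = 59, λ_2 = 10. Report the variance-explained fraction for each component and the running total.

Step 1 — total variance = trace(Sigma) = Σ λ_i = 59 + 10 = 69.

Step 2 — fraction explained by component i = λ_i / Σ λ:
  PC1: 59/69 = 0.8551
  PC2: 10/69 = 0.1449

Step 3 — cumulative fraction after k components = (λ_1 + ... + λ_k) / Σ λ:
  k = 1: 59/69 = 0.8551
  k = 2: (59 + 10)/69 = 69/69 = 1

Summary (fraction, with percent):

explained: PC1 0.8551 (85.51%), PC2 0.1449 (14.49%);  cumulative: 0.8551, 1


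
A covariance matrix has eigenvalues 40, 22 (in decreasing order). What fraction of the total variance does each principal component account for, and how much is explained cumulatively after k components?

Step 1 — total variance = trace(Sigma) = Σ λ_i = 40 + 22 = 62.

Step 2 — fraction explained by component i = λ_i / Σ λ:
  PC1: 40/62 = 0.6452
  PC2: 22/62 = 0.3548

Step 3 — cumulative fraction after k components = (λ_1 + ... + λ_k) / Σ λ:
  k = 1: 40/62 = 0.6452
  k = 2: (40 + 22)/62 = 62/62 = 1

Summary (fraction, with percent):

explained: PC1 0.6452 (64.52%), PC2 0.3548 (35.48%);  cumulative: 0.6452, 1


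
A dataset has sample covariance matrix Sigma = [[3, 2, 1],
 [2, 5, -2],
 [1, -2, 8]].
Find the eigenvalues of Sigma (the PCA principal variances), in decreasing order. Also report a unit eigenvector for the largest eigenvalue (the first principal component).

Step 1 — characteristic polynomial p(λ) = det(λI - Sigma) = λ³ - tr·λ² + c_1·λ - det, where tr = trace, c_1 = sum of the principal 2×2 minors, det = det(Sigma):
  tr = 3 + 5 + 8 = 16,
  c_1 = (3·5 - (2)²) + (3·8 - (1)²) + (5·8 - (-2)²) = 11 + 23 + 36 = 70,
  det = 3·(5·8 - (-2)²) - (2)·((2)·8 - (-2)·(1)) + (1)·((2)·(-2) - 5·(1)) = 3·(36) - (2)·(18) + (1)·(-9) = 63.
  So p(λ) = λ³ - 16λ² + 70λ - 63.
Step 2 — look for an integer root (rational root theorem: any rational root is an integer divisor of 63). Testing λ = 9:
  p(9) = 729 - 1296 + 630 - 63 = 0  ✓
  Dividing out (λ - 9): p(λ) = (λ - 9)(λ² - 7λ + 7).
Step 3 — remaining eigenvalues from the quadratic λ² - 7λ + 7 = 0:
  Δ = 7² - 4·7 = 49 - 28 = 21,  λ = (7 ± √21)/2 = (7 ± 4.5826)/2 ≈ 5.7913 or 1.2087.
  Sorted: λ_1 = 9,  λ_2 = 5.7913,  λ_3 = 1.2087  (check: sum = 16 = tr ✓).

Step 4 — unit eigenvector for λ_1 = 9: v spans the null space of (Sigma - λ_1 I), whose rows are
  r_1 = (-6, 2, 1),  r_2 = (2, -4, -2),  r_3 = (1, -2, -1).
  v is orthogonal to every row, so take v ∝ r_1 × r_2 = ((2)·(-2) - (1)·(-4), (1)·(2) - (-6)·(-2), (-6)·(-4) - (2)·(2)) = (0, -10, 20).
  Rescale (divide by 10; multiply by -1 so the first nonzero entry is positive): u = (0, 1, -2).
  ||u|| = √((0)² + (1)² + (-2)²) = √(5) ≈ 2.2361,  v_1 = u/||u|| ≈ (0, 0.4472, -0.8944) (||v_1|| = 1).

λ_1 = 9,  λ_2 = 5.7913,  λ_3 = 1.2087;  v_1 ≈ (0, 0.4472, -0.8944)


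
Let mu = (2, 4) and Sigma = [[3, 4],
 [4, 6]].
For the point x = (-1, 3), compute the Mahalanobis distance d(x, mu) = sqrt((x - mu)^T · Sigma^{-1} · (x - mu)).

Step 1 — centre the observation: (x - mu) = (-3, -1).

Step 2 — invert Sigma. det(Sigma) = 3·6 - (4)² = 2.
  Sigma^{-1} = (1/det) · [[d, -b], [-b, a]] = [[3, -2],
 [-2, 1.5]].

Step 3 — form the quadratic (x - mu)^T · Sigma^{-1} · (x - mu):
  Sigma^{-1} · (x - mu) = (-7, 4.5).
  (x - mu)^T · [Sigma^{-1} · (x - mu)] = (-3)·(-7) + (-1)·(4.5) = 16.5.

Step 4 — take square root: d = √(16.5) ≈ 4.062.

d(x, mu) = √(16.5) ≈ 4.062


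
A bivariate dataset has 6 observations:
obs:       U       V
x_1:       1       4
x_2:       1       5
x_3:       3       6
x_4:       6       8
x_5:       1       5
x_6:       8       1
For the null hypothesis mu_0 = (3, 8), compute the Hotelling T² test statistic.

Step 1 — sample mean vector:
  mean(U) = (1 + 1 + 3 + 6 + 1 + 8) / 6 = 20/6 = 3.3333
  mean(V) = (4 + 5 + 6 + 8 + 5 + 1) / 6 = 29/6 = 4.8333
  x̄ = (3.3333, 4.8333),  deviation x̄ - mu_0 = (3.3333, 4.8333) - (3, 8) = (0.3333, -3.1667).

Step 2 — sample covariance matrix, S[i,j] = (1/(n-1)) · Σ_k (x_{k,i} - mean_i) · (x_{k,j} - mean_j), divisor n-1 = 5:
  S[U,U] = ((-2.3333)·(-2.3333) + (-2.3333)·(-2.3333) + (-0.3333)·(-0.3333) + (2.6667)·(2.6667) + (-2.3333)·(-2.3333) + (4.6667)·(4.6667)) / 5 = 45.3333/5 = 9.0667
  S[U,V] = ((-2.3333)·(-0.8333) + (-2.3333)·(0.1667) + (-0.3333)·(1.1667) + (2.6667)·(3.1667) + (-2.3333)·(0.1667) + (4.6667)·(-3.8333)) / 5 = -8.6667/5 = -1.7333
  S[V,V] = ((-0.8333)·(-0.8333) + (0.1667)·(0.1667) + (1.1667)·(1.1667) + (3.1667)·(3.1667) + (0.1667)·(0.1667) + (-3.8333)·(-3.8333)) / 5 = 26.8333/5 = 5.3667
  S = [[9.0667, -1.7333],
 [-1.7333, 5.3667]].

Step 3 — invert S. det(S) = 9.0667·5.3667 - (-1.7333)² = 45.6533.
  S^{-1} = (1/det) · [[d, -b], [-b, a]] = [[0.1176, 0.038],
 [0.038, 0.1986]].

Step 4 — quadratic form (x̄ - mu_0)^T · S^{-1} · (x̄ - mu_0):
  S^{-1} · (x̄ - mu_0) = (-0.081, -0.6162),
  (x̄ - mu_0)^T · [...] = (0.3333)·(-0.081) + (-3.1667)·(-0.6162) = 1.9244.

Step 5 — scale by n: T² = 6 · 1.9244 = 11.5464.

T² ≈ 11.5464


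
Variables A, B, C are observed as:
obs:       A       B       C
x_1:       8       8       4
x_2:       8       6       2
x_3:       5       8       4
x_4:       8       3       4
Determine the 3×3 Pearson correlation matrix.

Step 1 — column means:
  mean(A) = (8 + 8 + 5 + 8) / 4 = 29/4 = 7.25
  mean(B) = (8 + 6 + 8 + 3) / 4 = 25/4 = 6.25
  mean(C) = (4 + 2 + 4 + 4) / 4 = 14/4 = 3.5

Step 2 — sample variances and covariances s[i,j] = (1/(n-1)) · Σ_k (x_{k,i} - mean_i) · (x_{k,j} - mean_j), with n-1 = 3:
  s[A,A] = ((0.75)·(0.75) + (0.75)·(0.75) + (-2.25)·(-2.25) + (0.75)·(0.75)) / 3 = 6.75/3 = 2.25
  s[A,B] = ((0.75)·(1.75) + (0.75)·(-0.25) + (-2.25)·(1.75) + (0.75)·(-3.25)) / 3 = -5.25/3 = -1.75
  s[A,C] = ((0.75)·(0.5) + (0.75)·(-1.5) + (-2.25)·(0.5) + (0.75)·(0.5)) / 3 = -1.5/3 = -0.5
  s[B,B] = ((1.75)·(1.75) + (-0.25)·(-0.25) + (1.75)·(1.75) + (-3.25)·(-3.25)) / 3 = 16.75/3 = 5.5833
  s[B,C] = ((1.75)·(0.5) + (-0.25)·(-1.5) + (1.75)·(0.5) + (-3.25)·(0.5)) / 3 = 0.5/3 = 0.1667
  s[C,C] = ((0.5)·(0.5) + (-1.5)·(-1.5) + (0.5)·(0.5) + (0.5)·(0.5)) / 3 = 3/3 = 1
  Sample standard deviations s_i = √(s[i,i]):
  s(A) = √(2.25) = 1.5
  s(B) = √(5.5833) = 2.3629
  s(C) = √(1) = 1

Step 3 — r_{ij} = s_{ij} / (s_i · s_j):
  r[A,A] = 1 (diagonal).
  r[A,B] = -1.75 / (1.5 · 2.3629) = -1.75 / 3.5444 = -0.4937
  r[A,C] = -0.5 / (1.5 · 1) = -0.5 / 1.5 = -0.3333
  r[B,B] = 1 (diagonal).
  r[B,C] = 0.1667 / (2.3629 · 1) = 0.1667 / 2.3629 = 0.0705
  r[C,C] = 1 (diagonal).

R is symmetric with unit diagonal. Assembling:

R = [[1, -0.4937, -0.3333],
 [-0.4937, 1, 0.0705],
 [-0.3333, 0.0705, 1]]


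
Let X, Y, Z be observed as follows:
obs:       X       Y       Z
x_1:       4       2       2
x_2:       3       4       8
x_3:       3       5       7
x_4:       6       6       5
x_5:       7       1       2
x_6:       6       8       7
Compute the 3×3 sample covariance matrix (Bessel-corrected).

Step 1 — column means:
  mean(X) = (4 + 3 + 3 + 6 + 7 + 6) / 6 = 29/6 = 4.8333
  mean(Y) = (2 + 4 + 5 + 6 + 1 + 8) / 6 = 26/6 = 4.3333
  mean(Z) = (2 + 8 + 7 + 5 + 2 + 7) / 6 = 31/6 = 5.1667

Step 2 — sample covariance S[i,j] = (1/(n-1)) · Σ_k (x_{k,i} - mean_i) · (x_{k,j} - mean_j), with n-1 = 5.
  S[X,X] = ((-0.8333)·(-0.8333) + (-1.8333)·(-1.8333) + (-1.8333)·(-1.8333) + (1.1667)·(1.1667) + (2.1667)·(2.1667) + (1.1667)·(1.1667)) / 5 = 14.8333/5 = 2.9667
  S[X,Y] = ((-0.8333)·(-2.3333) + (-1.8333)·(-0.3333) + (-1.8333)·(0.6667) + (1.1667)·(1.6667) + (2.1667)·(-3.3333) + (1.1667)·(3.6667)) / 5 = 0.3333/5 = 0.0667
  S[X,Z] = ((-0.8333)·(-3.1667) + (-1.8333)·(2.8333) + (-1.8333)·(1.8333) + (1.1667)·(-0.1667) + (2.1667)·(-3.1667) + (1.1667)·(1.8333)) / 5 = -10.8333/5 = -2.1667
  S[Y,Y] = ((-2.3333)·(-2.3333) + (-0.3333)·(-0.3333) + (0.6667)·(0.6667) + (1.6667)·(1.6667) + (-3.3333)·(-3.3333) + (3.6667)·(3.6667)) / 5 = 33.3333/5 = 6.6667
  S[Y,Z] = ((-2.3333)·(-3.1667) + (-0.3333)·(2.8333) + (0.6667)·(1.8333) + (1.6667)·(-0.1667) + (-3.3333)·(-3.1667) + (3.6667)·(1.8333)) / 5 = 24.6667/5 = 4.9333
  S[Z,Z] = ((-3.1667)·(-3.1667) + (2.8333)·(2.8333) + (1.8333)·(1.8333) + (-0.1667)·(-0.1667) + (-3.1667)·(-3.1667) + (1.8333)·(1.8333)) / 5 = 34.8333/5 = 6.9667

S is symmetric (S[j,i] = S[i,j]). Assembling:

S = [[2.9667, 0.0667, -2.1667],
 [0.0667, 6.6667, 4.9333],
 [-2.1667, 4.9333, 6.9667]]


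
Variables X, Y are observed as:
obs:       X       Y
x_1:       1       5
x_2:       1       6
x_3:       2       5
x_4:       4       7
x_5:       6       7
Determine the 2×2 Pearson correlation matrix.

Step 1 — column means:
  mean(X) = (1 + 1 + 2 + 4 + 6) / 5 = 14/5 = 2.8
  mean(Y) = (5 + 6 + 5 + 7 + 7) / 5 = 30/5 = 6

Step 2 — sample variances and covariances s[i,j] = (1/(n-1)) · Σ_k (x_{k,i} - mean_i) · (x_{k,j} - mean_j), with n-1 = 4:
  s[X,X] = ((-1.8)·(-1.8) + (-1.8)·(-1.8) + (-0.8)·(-0.8) + (1.2)·(1.2) + (3.2)·(3.2)) / 4 = 18.8/4 = 4.7
  s[X,Y] = ((-1.8)·(-1) + (-1.8)·(0) + (-0.8)·(-1) + (1.2)·(1) + (3.2)·(1)) / 4 = 7/4 = 1.75
  s[Y,Y] = ((-1)·(-1) + (0)·(0) + (-1)·(-1) + (1)·(1) + (1)·(1)) / 4 = 4/4 = 1
  Sample standard deviations s_i = √(s[i,i]):
  s(X) = √(4.7) = 2.1679
  s(Y) = √(1) = 1

Step 3 — r_{ij} = s_{ij} / (s_i · s_j):
  r[X,X] = 1 (diagonal).
  r[X,Y] = 1.75 / (2.1679 · 1) = 1.75 / 2.1679 = 0.8072
  r[Y,Y] = 1 (diagonal).

R is symmetric with unit diagonal. Assembling:

R = [[1, 0.8072],
 [0.8072, 1]]


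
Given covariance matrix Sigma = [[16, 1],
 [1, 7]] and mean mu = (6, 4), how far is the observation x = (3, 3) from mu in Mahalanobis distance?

Step 1 — centre the observation: (x - mu) = (-3, -1).

Step 2 — invert Sigma. det(Sigma) = 16·7 - (1)² = 111.
  Sigma^{-1} = (1/det) · [[d, -b], [-b, a]] = [[0.0631, -0.009],
 [-0.009, 0.1441]].

Step 3 — form the quadratic (x - mu)^T · Sigma^{-1} · (x - mu):
  Sigma^{-1} · (x - mu) = (-0.1802, -0.1171).
  (x - mu)^T · [Sigma^{-1} · (x - mu)] = (-3)·(-0.1802) + (-1)·(-0.1171) = 0.6577.

Step 4 — take square root: d = √(0.6577) ≈ 0.811.

d(x, mu) = √(0.6577) ≈ 0.811


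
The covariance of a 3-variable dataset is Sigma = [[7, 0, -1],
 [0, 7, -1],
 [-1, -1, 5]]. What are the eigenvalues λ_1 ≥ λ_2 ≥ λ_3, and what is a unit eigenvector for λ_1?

Step 1 — characteristic polynomial p(λ) = det(λI - Sigma) = λ³ - tr·λ² + c_1·λ - det, where tr = trace, c_1 = sum of the principal 2×2 minors, det = det(Sigma):
  tr = 7 + 7 + 5 = 19,
  c_1 = (7·7 - (0)²) + (7·5 - (-1)²) + (7·5 - (-1)²) = 49 + 34 + 34 = 117,
  det = 7·(7·5 - (-1)²) - (0)·((0)·5 - (-1)·(-1)) + (-1)·((0)·(-1) - 7·(-1)) = 7·(34) - (0)·(-1) + (-1)·(7) = 231.
  So p(λ) = λ³ - 19λ² + 117λ - 231.
Step 2 — look for an integer root (rational root theorem: any rational root is an integer divisor of 231). Testing λ = 7:
  p(7) = 343 - 931 + 819 - 231 = 0  ✓
  Dividing out (λ - 7): p(λ) = (λ - 7)(λ² - 12λ + 33).
Step 3 — remaining eigenvalues from the quadratic λ² - 12λ + 33 = 0:
  Δ = 12² - 4·33 = 144 - 132 = 12,  λ = (12 ± √12)/2 = (12 ± 3.4641)/2 ≈ 7.7321 or 4.2679.
  Sorted: λ_1 = 7.7321,  λ_2 = 7,  λ_3 = 4.2679  (check: sum = 19 = tr ✓).

Step 4 — unit eigenvector for λ_1 ≈ 7.7321: v spans the null space of (Sigma - λ_1 I), whose rows are
  r_1 = (-0.7321, 0, -1),  r_2 = (0, -0.7321, -1),  r_3 = (-1, -1, -2.7321).
  v is orthogonal to every row, so take v ∝ r_1 × r_2 = ((0)·(-1) - (-1)·(-0.7321), (-1)·(0) - (-0.7321)·(-1), (-0.7321)·(-0.7321) - (0)·(0)) ≈ (-0.7321, -0.7321, 0.5359).
  Rescale (multiply by -1 so the first nonzero entry is positive): u = (0.7321, 0.7321, -0.5359).
  ||u|| = √((0.7321)² + (0.7321)² + (-0.5359)²) = √(1.359) ≈ 1.1658,  v_1 = u/||u|| ≈ (0.628, 0.628, -0.4597) (||v_1|| = 1).

λ_1 = 7.7321,  λ_2 = 7,  λ_3 = 4.2679;  v_1 ≈ (0.628, 0.628, -0.4597)


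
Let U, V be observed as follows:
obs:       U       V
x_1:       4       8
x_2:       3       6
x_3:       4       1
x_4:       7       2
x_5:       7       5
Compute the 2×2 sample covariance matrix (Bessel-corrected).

Step 1 — column means:
  mean(U) = (4 + 3 + 4 + 7 + 7) / 5 = 25/5 = 5
  mean(V) = (8 + 6 + 1 + 2 + 5) / 5 = 22/5 = 4.4

Step 2 — sample covariance S[i,j] = (1/(n-1)) · Σ_k (x_{k,i} - mean_i) · (x_{k,j} - mean_j), with n-1 = 4.
  S[U,U] = ((-1)·(-1) + (-2)·(-2) + (-1)·(-1) + (2)·(2) + (2)·(2)) / 4 = 14/4 = 3.5
  S[U,V] = ((-1)·(3.6) + (-2)·(1.6) + (-1)·(-3.4) + (2)·(-2.4) + (2)·(0.6)) / 4 = -7/4 = -1.75
  S[V,V] = ((3.6)·(3.6) + (1.6)·(1.6) + (-3.4)·(-3.4) + (-2.4)·(-2.4) + (0.6)·(0.6)) / 4 = 33.2/4 = 8.3

S is symmetric (S[j,i] = S[i,j]). Assembling:

S = [[3.5, -1.75],
 [-1.75, 8.3]]


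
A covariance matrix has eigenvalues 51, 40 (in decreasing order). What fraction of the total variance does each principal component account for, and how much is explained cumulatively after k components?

Step 1 — total variance = trace(Sigma) = Σ λ_i = 51 + 40 = 91.

Step 2 — fraction explained by component i = λ_i / Σ λ:
  PC1: 51/91 = 0.5604
  PC2: 40/91 = 0.4396

Step 3 — cumulative fraction after k components = (λ_1 + ... + λ_k) / Σ λ:
  k = 1: 51/91 = 0.5604
  k = 2: (51 + 40)/91 = 91/91 = 1

Summary (fraction, with percent):

explained: PC1 0.5604 (56.04%), PC2 0.4396 (43.96%);  cumulative: 0.5604, 1


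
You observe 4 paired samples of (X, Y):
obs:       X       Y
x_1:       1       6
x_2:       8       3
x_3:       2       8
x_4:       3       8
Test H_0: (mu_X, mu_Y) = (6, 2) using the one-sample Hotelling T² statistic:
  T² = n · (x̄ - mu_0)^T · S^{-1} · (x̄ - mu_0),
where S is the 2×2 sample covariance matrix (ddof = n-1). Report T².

Step 1 — sample mean vector:
  mean(X) = (1 + 8 + 2 + 3) / 4 = 14/4 = 3.5
  mean(Y) = (6 + 3 + 8 + 8) / 4 = 25/4 = 6.25
  x̄ = (3.5, 6.25),  deviation x̄ - mu_0 = (3.5, 6.25) - (6, 2) = (-2.5, 4.25).

Step 2 — sample covariance matrix, S[i,j] = (1/(n-1)) · Σ_k (x_{k,i} - mean_i) · (x_{k,j} - mean_j), divisor n-1 = 3:
  S[X,X] = ((-2.5)·(-2.5) + (4.5)·(4.5) + (-1.5)·(-1.5) + (-0.5)·(-0.5)) / 3 = 29/3 = 9.6667
  S[X,Y] = ((-2.5)·(-0.25) + (4.5)·(-3.25) + (-1.5)·(1.75) + (-0.5)·(1.75)) / 3 = -17.5/3 = -5.8333
  S[Y,Y] = ((-0.25)·(-0.25) + (-3.25)·(-3.25) + (1.75)·(1.75) + (1.75)·(1.75)) / 3 = 16.75/3 = 5.5833
  S = [[9.6667, -5.8333],
 [-5.8333, 5.5833]].

Step 3 — invert S. det(S) = 9.6667·5.5833 - (-5.8333)² = 19.9444.
  S^{-1} = (1/det) · [[d, -b], [-b, a]] = [[0.2799, 0.2925],
 [0.2925, 0.4847]].

Step 4 — quadratic form (x̄ - mu_0)^T · S^{-1} · (x̄ - mu_0):
  S^{-1} · (x̄ - mu_0) = (0.5432, 1.3287),
  (x̄ - mu_0)^T · [...] = (-2.5)·(0.5432) + (4.25)·(1.3287) = 4.289.

Step 5 — scale by n: T² = 4 · 4.289 = 17.156.

T² ≈ 17.156


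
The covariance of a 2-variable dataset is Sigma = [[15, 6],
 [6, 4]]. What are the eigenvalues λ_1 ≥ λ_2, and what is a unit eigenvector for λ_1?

Step 1 — characteristic polynomial of 2×2 Sigma:
  det(Sigma - λI) = λ² - trace · λ + det = 0.
  trace = 15 + 4 = 19, det = 15·4 - (6)² = 24.
Step 2 — discriminant:
  Δ = trace² - 4·det = 361 - 96 = 265.
Step 3 — eigenvalues:
  λ = (trace ± √Δ)/2 = (19 ± 16.2788)/2,
  λ_1 = 17.6394,  λ_2 = 1.3606.

Step 4 — unit eigenvector for λ_1: solve (Sigma - λ_1 I)v = 0. First row:
  (15 - 17.6394)·v_x + (6)·v_y = 0, i.e. (-2.6394)·v_x + (6)·v_y = 0,
  so v ∝ (b, λ_1 - a) = (6, 2.6394) = u.
  ||u|| = √((6)² + (2.6394)²) = √(42.9665) ≈ 6.5549,
  v_1 = u/||u|| ≈ (0.9153, 0.4027) (||v_1|| = 1).

λ_1 = 17.6394,  λ_2 = 1.3606;  v_1 ≈ (0.9153, 0.4027)
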